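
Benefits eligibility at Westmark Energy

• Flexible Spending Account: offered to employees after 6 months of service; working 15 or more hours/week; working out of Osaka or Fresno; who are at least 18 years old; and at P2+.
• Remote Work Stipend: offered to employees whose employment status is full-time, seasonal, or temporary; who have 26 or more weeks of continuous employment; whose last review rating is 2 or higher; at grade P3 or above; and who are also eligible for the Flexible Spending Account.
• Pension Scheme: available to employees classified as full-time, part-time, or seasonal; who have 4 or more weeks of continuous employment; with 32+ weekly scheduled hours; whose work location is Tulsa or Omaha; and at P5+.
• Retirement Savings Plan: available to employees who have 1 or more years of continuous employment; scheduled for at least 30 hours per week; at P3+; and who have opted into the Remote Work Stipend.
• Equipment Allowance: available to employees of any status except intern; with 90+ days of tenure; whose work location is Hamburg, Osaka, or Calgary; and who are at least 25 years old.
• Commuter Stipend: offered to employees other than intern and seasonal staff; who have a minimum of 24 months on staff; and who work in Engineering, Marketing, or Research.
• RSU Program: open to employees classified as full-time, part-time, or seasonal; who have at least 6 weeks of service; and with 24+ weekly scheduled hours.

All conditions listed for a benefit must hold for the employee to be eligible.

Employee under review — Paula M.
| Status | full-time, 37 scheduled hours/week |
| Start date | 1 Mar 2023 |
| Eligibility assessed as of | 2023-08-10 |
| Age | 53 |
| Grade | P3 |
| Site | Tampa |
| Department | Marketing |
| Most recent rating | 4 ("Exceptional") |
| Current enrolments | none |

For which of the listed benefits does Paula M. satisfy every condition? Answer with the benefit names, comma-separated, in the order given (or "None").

RSU Program

Service from 1 Mar 2023 to 2023-08-10: 162 days.
Flexible Spending Account — service 162 days < 6 months (≈180 days) ✗ → not eligible.
Remote Work Stipend — status full-time ✓; service 162 days < 26 weeks (≈182 days) ✗ → not eligible.
Pension Scheme — status full-time ✓; service 162 days ≥ 4 weeks (≈28 days) ✓; 37 hrs/wk ≥ 32 ✓; site Tampa ✗ (not Tulsa or Omaha) → not eligible.
Retirement Savings Plan — service 162 days < 1 year (≈365 days) ✗ → not eligible.
Equipment Allowance — status full-time ✓ (not excluded); service 162 days ≥ 90 days ✓; site Tampa ✗ (not Hamburg, Osaka, or Calgary) → not eligible.
Commuter Stipend — status full-time ✓ (not excluded); service 162 days < 24 months (≈720 days) ✗ → not eligible.
RSU Program — status full-time ✓; service 162 days ≥ 6 weeks (≈42 days) ✓; 37 hrs/wk ≥ 24 ✓ → eligible.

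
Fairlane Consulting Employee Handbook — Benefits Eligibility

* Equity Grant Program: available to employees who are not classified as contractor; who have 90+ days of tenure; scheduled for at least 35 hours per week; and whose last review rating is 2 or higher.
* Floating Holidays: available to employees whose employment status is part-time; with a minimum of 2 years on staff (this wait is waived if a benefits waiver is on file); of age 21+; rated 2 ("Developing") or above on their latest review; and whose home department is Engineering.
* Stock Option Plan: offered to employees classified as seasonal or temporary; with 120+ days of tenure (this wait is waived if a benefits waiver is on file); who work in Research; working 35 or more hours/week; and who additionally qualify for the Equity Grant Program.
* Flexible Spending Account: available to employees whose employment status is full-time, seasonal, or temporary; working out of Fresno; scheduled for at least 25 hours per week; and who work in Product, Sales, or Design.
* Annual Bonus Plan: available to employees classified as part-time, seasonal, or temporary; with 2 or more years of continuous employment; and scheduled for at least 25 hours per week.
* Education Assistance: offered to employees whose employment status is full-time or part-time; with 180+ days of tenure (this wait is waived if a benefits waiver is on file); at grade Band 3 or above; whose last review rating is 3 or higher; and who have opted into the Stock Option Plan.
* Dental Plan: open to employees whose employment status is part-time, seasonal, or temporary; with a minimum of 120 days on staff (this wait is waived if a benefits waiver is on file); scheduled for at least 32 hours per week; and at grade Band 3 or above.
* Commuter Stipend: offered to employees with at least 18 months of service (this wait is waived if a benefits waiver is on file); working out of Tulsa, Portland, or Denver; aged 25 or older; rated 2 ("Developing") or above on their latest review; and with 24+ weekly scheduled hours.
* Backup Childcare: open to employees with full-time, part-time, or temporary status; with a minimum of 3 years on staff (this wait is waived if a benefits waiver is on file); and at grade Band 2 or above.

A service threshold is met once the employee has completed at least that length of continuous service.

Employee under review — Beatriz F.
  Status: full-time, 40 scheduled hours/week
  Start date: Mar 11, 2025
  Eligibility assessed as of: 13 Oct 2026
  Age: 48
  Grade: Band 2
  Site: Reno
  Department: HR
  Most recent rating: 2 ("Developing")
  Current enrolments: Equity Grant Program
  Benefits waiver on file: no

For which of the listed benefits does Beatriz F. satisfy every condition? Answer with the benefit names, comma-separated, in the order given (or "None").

Service from Mar 11, 2025 to 13 Oct 2026: 581 days.
Equity Grant Program — status full-time ✓ (not excluded); service 581 days ≥ 90 days ✓; 40 hrs/wk ≥ 35 ✓; rating 2 ≥ 2 ✓ → eligible.
Floating Holidays — status full-time ✗ (requires part-time) → not eligible.
Stock Option Plan — status full-time ✗ (requires seasonal or temporary) → not eligible.
Flexible Spending Account — status full-time ✓; site Reno ✗ (not Fresno) → not eligible.
Annual Bonus Plan — status full-time ✗ (requires part-time, seasonal, or temporary) → not eligible.
Education Assistance — status full-time ✓; no waiver, service 581 days ≥ 180 days ✓; grade Band 2 < Band 3 ✗ → not eligible.
Dental Plan — status full-time ✗ (requires part-time, seasonal, or temporary) → not eligible.
Commuter Stipend — no waiver, service 581 days ≥ 18 months (≈540 days) ✓; site Reno ✗ (not Tulsa, Portland, or Denver) → not eligible.
Backup Childcare — status full-time ✓; no waiver, service 581 days < 3 years (≈1095 days) ✗ → not eligible.

Equity Grant Program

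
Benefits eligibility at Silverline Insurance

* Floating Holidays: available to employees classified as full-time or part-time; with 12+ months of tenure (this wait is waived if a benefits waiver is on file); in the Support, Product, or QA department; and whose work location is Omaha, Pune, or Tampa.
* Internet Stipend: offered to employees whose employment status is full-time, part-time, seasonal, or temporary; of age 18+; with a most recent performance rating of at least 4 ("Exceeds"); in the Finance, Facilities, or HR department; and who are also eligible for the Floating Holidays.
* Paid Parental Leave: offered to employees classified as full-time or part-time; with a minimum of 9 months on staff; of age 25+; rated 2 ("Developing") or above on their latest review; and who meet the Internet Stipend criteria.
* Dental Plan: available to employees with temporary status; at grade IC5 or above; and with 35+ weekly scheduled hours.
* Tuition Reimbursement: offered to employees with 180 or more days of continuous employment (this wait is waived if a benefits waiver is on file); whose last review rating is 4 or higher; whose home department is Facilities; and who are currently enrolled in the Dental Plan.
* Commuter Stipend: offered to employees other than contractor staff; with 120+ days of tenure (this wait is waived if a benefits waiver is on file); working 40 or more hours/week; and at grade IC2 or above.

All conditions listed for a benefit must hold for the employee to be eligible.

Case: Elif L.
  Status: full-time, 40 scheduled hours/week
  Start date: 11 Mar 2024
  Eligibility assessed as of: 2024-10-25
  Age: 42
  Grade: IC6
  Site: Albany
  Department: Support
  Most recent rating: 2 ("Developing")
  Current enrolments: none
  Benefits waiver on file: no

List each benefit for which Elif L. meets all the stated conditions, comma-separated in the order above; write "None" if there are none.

Commuter Stipend

Service from 11 Mar 2024 to 2024-10-25: 228 days.
Floating Holidays — status full-time ✓; no waiver, service 228 days < 12 months (≈360 days) ✗ → not eligible.
Internet Stipend — status full-time ✓; age 42 ≥ 18 ✓; rating 2 < 4 ✗ → not eligible.
Paid Parental Leave — status full-time ✓; service 228 days < 9 months (≈270 days) ✗ → not eligible.
Dental Plan — status full-time ✗ (requires temporary) → not eligible.
Tuition Reimbursement — no waiver, service 228 days ≥ 180 days ✓; rating 2 < 4 ✗ → not eligible.
Commuter Stipend — status full-time ✓ (not excluded); no waiver, service 228 days ≥ 120 days ✓; 40 hrs/wk ≥ 40 ✓; grade IC6 ≥ IC2 ✓ → eligible.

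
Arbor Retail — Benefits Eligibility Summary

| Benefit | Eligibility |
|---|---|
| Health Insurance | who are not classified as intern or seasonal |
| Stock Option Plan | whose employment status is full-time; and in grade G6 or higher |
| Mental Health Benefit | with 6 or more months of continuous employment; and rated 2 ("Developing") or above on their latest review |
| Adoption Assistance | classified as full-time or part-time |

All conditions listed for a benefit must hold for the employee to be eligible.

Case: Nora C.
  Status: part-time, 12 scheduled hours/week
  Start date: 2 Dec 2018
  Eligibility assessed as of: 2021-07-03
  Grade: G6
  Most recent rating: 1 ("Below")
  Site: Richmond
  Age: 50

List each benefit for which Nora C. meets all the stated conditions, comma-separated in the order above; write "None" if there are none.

Service from 2 Dec 2018 to 2021-07-03: 944 days.
Health Insurance — status part-time ✓ (not excluded) → eligible.
Stock Option Plan — status part-time ✗ (requires full-time) → not eligible.
Mental Health Benefit — service 944 days ≥ 6 months (≈180 days) ✓; rating 1 < 2 ✗ → not eligible.
Adoption Assistance — status part-time ✓ → eligible.

Health Insurance, Adoption Assistance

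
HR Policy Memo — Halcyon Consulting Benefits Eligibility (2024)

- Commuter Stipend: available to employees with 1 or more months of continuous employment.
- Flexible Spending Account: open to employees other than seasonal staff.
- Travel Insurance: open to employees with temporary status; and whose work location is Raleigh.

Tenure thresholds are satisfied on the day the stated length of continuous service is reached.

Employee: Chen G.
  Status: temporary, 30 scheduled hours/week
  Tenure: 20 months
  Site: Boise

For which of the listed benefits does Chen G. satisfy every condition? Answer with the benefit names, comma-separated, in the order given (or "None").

Commuter Stipend, Flexible Spending Account

Commuter Stipend — service 20 months ≥ 1 month ✓ → eligible.
Flexible Spending Account — status temporary ✓ (not excluded) → eligible.
Travel Insurance — status temporary ✓; site Boise ✗ (not Raleigh) → not eligible.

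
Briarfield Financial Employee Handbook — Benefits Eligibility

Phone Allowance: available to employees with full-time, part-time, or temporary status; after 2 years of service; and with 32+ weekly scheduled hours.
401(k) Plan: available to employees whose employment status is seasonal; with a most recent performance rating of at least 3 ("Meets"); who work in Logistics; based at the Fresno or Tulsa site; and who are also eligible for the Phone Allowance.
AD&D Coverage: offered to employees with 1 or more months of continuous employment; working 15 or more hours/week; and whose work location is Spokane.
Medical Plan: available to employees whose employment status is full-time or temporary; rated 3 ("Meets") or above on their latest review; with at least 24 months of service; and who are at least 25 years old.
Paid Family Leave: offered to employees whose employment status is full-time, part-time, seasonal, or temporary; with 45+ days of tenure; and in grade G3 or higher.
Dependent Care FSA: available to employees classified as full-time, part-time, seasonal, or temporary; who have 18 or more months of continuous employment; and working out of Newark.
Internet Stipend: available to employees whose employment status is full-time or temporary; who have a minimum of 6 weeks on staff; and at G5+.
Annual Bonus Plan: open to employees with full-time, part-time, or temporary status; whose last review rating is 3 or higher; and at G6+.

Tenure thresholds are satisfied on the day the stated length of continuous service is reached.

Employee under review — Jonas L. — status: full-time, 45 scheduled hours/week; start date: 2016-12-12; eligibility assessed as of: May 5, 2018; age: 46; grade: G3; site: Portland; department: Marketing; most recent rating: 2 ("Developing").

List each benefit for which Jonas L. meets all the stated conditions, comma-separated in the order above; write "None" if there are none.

Paid Family Leave

Service from 2016-12-12 to May 5, 2018: 509 days.
Phone Allowance — status full-time ✓; service 509 days < 2 years (≈730 days) ✗ → not eligible.
401(k) Plan — status full-time ✗ (requires seasonal) → not eligible.
AD&D Coverage — service 509 days ≥ 1 month (≈30 days) ✓; 45 hrs/wk ≥ 15 ✓; site Portland ✗ (not Spokane) → not eligible.
Medical Plan — status full-time ✓; rating 2 < 3 ✗ → not eligible.
Paid Family Leave — status full-time ✓; service 509 days ≥ 45 days ✓; grade G3 ≥ G3 ✓ → eligible.
Dependent Care FSA — status full-time ✓; service 509 days < 18 months (≈540 days) ✗ → not eligible.
Internet Stipend — status full-time ✓; service 509 days ≥ 6 weeks (≈42 days) ✓; grade G3 < G5 ✗ → not eligible.
Annual Bonus Plan — status full-time ✓; rating 2 < 3 ✗ → not eligible.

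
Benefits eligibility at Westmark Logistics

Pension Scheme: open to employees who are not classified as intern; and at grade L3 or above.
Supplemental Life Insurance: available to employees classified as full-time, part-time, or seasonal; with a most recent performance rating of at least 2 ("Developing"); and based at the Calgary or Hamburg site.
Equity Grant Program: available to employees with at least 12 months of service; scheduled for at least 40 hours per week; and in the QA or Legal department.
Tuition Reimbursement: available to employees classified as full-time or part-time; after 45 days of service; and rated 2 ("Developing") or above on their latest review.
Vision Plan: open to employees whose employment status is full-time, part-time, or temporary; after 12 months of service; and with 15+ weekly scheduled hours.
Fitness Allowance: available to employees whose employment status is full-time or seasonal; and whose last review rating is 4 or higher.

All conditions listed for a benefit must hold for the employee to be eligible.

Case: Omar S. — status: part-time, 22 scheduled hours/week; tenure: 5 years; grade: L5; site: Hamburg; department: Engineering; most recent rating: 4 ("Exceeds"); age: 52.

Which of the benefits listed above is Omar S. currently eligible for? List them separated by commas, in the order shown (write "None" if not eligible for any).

Pension Scheme — status part-time ✓ (not excluded); grade L5 ≥ L3 ✓ → eligible.
Supplemental Life Insurance — status part-time ✓; rating 4 ≥ 2 ✓; site Hamburg ✓ → eligible.
Equity Grant Program — service 5 years ≥ 12 months (≈360 days) ✓; 22 hrs/wk < 40 ✗ → not eligible.
Tuition Reimbursement — status part-time ✓; service 5 years ≥ 45 days ✓; rating 4 ≥ 2 ✓ → eligible.
Vision Plan — status part-time ✓; service 5 years ≥ 12 months (≈360 days) ✓; 22 hrs/wk ≥ 15 ✓ → eligible.
Fitness Allowance — status part-time ✗ (requires full-time or seasonal) → not eligible.

Pension Scheme, Supplemental Life Insurance, Tuition Reimbursement, Vision Plan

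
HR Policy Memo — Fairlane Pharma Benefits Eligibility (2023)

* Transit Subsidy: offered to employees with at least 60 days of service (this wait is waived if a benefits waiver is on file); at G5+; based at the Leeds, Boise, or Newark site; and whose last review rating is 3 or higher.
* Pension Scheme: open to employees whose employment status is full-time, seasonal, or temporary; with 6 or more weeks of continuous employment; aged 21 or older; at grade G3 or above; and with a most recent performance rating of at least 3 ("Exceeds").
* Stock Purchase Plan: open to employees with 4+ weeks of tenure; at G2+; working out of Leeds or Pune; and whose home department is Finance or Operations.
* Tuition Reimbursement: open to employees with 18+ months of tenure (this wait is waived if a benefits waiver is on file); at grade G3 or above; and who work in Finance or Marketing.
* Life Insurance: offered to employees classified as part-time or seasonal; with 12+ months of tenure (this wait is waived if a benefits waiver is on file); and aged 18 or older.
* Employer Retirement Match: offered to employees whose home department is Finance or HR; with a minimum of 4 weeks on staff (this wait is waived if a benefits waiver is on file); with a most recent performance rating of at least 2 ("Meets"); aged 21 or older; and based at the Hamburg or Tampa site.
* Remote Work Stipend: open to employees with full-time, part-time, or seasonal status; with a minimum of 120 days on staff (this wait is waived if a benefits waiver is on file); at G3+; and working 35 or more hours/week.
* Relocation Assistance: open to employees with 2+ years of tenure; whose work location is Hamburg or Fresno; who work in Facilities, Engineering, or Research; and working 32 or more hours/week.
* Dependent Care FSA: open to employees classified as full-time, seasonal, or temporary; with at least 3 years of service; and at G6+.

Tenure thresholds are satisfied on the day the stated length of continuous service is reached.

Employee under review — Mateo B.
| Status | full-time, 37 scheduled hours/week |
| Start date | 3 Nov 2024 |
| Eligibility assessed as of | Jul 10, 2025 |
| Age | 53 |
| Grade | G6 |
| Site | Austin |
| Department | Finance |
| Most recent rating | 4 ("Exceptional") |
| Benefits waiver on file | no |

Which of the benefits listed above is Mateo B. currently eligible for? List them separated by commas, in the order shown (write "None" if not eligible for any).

Service from 3 Nov 2024 to Jul 10, 2025: 249 days.
Transit Subsidy — no waiver, service 249 days ≥ 60 days ✓; grade G6 ≥ G5 ✓; site Austin ✗ (not Leeds, Boise, or Newark) → not eligible.
Pension Scheme — status full-time ✓; service 249 days ≥ 6 weeks (≈42 days) ✓; age 53 ≥ 21 ✓; grade G6 ≥ G3 ✓; rating 4 ≥ 3 ✓ → eligible.
Stock Purchase Plan — service 249 days ≥ 4 weeks (≈28 days) ✓; grade G6 ≥ G2 ✓; site Austin ✗ (not Leeds or Pune) → not eligible.
Tuition Reimbursement — no waiver, service 249 days < 18 months (≈540 days) ✗ → not eligible.
Life Insurance — status full-time ✗ (requires part-time or seasonal) → not eligible.
Employer Retirement Match — dept Finance ✓; no waiver, service 249 days ≥ 4 weeks (≈28 days) ✓; rating 4 ≥ 2 ✓; age 53 ≥ 21 ✓; site Austin ✗ (not Hamburg or Tampa) → not eligible.
Remote Work Stipend — status full-time ✓; no waiver, service 249 days ≥ 120 days ✓; grade G6 ≥ G3 ✓; 37 hrs/wk ≥ 35 ✓ → eligible.
Relocation Assistance — service 249 days < 2 years (≈730 days) ✗ → not eligible.
Dependent Care FSA — status full-time ✓; service 249 days < 3 years (≈1095 days) ✗ → not eligible.

Pension Scheme, Remote Work Stipend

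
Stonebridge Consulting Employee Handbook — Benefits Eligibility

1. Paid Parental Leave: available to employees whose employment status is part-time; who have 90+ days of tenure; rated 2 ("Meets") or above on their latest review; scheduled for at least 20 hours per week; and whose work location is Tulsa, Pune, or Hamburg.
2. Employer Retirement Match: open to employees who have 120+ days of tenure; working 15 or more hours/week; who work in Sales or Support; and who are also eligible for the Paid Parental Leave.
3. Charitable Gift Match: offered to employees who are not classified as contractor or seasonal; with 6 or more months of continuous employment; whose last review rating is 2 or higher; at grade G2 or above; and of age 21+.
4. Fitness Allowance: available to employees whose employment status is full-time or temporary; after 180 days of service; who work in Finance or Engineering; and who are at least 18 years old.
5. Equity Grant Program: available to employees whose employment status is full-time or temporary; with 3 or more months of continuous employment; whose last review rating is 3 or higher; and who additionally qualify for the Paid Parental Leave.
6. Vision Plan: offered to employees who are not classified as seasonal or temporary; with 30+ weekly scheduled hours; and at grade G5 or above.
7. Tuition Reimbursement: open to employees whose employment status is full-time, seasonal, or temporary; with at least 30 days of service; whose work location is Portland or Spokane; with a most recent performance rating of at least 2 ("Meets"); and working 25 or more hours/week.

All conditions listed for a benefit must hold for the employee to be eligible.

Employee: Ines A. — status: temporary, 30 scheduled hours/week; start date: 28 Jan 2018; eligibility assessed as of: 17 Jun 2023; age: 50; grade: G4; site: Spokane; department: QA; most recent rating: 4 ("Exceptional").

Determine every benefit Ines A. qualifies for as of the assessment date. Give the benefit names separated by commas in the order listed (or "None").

Charitable Gift Match, Tuition Reimbursement

Service from 28 Jan 2018 to 17 Jun 2023: 1966 days.
Paid Parental Leave — status temporary ✗ (requires part-time) → not eligible.
Employer Retirement Match — service 1966 days ≥ 120 days ✓; 30 hrs/wk ≥ 15 ✓; dept QA ✗ → not eligible.
Charitable Gift Match — status temporary ✓ (not excluded); service 1966 days ≥ 6 months (≈180 days) ✓; rating 4 ≥ 2 ✓; grade G4 ≥ G2 ✓; age 50 ≥ 21 ✓ → eligible.
Fitness Allowance — status temporary ✓; service 1966 days ≥ 180 days ✓; dept QA ✗ → not eligible.
Equity Grant Program — status temporary ✓; service 1966 days ≥ 3 months (≈90 days) ✓; rating 4 ≥ 3 ✓; not eligible for Paid Parental Leave ✗ → not eligible.
Vision Plan — status temporary ✗ (excluded) → not eligible.
Tuition Reimbursement — status temporary ✓; service 1966 days ≥ 30 days ✓; site Spokane ✓; rating 4 ≥ 2 ✓; 30 hrs/wk ≥ 25 ✓ → eligible.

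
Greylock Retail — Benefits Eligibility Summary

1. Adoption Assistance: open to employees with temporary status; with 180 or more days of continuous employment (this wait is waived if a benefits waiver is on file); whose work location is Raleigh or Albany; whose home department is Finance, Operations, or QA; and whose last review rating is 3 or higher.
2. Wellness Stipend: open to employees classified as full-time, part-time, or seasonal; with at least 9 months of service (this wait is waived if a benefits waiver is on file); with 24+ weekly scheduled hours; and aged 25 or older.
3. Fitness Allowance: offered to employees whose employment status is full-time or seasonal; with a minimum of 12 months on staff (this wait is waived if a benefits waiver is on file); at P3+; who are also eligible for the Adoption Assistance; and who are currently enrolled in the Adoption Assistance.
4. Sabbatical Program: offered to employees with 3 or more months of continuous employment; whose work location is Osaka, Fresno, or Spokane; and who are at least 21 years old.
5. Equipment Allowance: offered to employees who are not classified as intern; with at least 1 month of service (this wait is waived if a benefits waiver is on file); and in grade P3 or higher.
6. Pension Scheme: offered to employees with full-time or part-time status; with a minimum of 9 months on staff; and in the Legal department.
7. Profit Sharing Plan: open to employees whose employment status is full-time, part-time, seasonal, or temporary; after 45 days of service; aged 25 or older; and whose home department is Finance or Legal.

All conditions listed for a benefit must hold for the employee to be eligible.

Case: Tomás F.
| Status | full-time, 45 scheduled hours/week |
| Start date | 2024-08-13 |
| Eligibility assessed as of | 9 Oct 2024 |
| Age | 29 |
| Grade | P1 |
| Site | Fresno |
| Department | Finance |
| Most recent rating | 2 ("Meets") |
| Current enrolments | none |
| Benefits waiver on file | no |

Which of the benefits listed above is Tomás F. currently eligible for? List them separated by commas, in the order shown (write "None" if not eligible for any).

Profit Sharing Plan

Service from 2024-08-13 to 9 Oct 2024: 57 days.
Adoption Assistance — status full-time ✗ (requires temporary) → not eligible.
Wellness Stipend — status full-time ✓; no waiver, service 57 days < 9 months (≈270 days) ✗ → not eligible.
Fitness Allowance — status full-time ✓; no waiver, service 57 days < 12 months (≈360 days) ✗ → not eligible.
Sabbatical Program — service 57 days < 3 months (≈90 days) ✗ → not eligible.
Equipment Allowance — status full-time ✓ (not excluded); no waiver, service 57 days ≥ 1 month (≈30 days) ✓; grade P1 < P3 ✗ → not eligible.
Pension Scheme — status full-time ✓; service 57 days < 9 months (≈270 days) ✗ → not eligible.
Profit Sharing Plan — status full-time ✓; service 57 days ≥ 45 days ✓; age 29 ≥ 25 ✓; dept Finance ✓ → eligible.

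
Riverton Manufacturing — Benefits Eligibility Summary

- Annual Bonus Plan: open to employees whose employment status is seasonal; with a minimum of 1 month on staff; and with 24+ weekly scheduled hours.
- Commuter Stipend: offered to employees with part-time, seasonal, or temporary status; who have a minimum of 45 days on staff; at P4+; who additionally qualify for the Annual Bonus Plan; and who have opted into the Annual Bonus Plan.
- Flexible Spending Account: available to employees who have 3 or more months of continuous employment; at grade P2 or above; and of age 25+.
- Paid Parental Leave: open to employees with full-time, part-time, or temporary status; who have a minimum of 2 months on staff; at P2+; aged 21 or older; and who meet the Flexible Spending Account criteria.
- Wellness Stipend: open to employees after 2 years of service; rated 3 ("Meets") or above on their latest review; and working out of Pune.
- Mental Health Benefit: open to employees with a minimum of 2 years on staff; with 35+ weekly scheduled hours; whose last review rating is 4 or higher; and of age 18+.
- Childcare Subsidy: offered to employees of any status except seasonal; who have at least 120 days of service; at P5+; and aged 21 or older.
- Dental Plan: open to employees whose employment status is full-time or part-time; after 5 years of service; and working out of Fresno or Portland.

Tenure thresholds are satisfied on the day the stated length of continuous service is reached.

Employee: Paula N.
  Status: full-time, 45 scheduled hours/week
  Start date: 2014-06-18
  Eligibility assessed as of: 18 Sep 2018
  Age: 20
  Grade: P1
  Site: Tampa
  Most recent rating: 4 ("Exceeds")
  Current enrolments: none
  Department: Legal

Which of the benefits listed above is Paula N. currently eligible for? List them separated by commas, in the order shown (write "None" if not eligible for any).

Mental Health Benefit

Service from 2014-06-18 to 18 Sep 2018: 1553 days.
Annual Bonus Plan — status full-time ✗ (requires seasonal) → not eligible.
Commuter Stipend — status full-time ✗ (requires part-time, seasonal, or temporary) → not eligible.
Flexible Spending Account — service 1553 days ≥ 3 months (≈90 days) ✓; grade P1 < P2 ✗ → not eligible.
Paid Parental Leave — status full-time ✓; service 1553 days ≥ 2 months (≈60 days) ✓; grade P1 < P2 ✗ → not eligible.
Wellness Stipend — service 1553 days ≥ 2 years (≈730 days) ✓; rating 4 ≥ 3 ✓; site Tampa ✗ (not Pune) → not eligible.
Mental Health Benefit — service 1553 days ≥ 2 years (≈730 days) ✓; 45 hrs/wk ≥ 35 ✓; rating 4 ≥ 4 ✓; age 20 ≥ 18 ✓ → eligible.
Childcare Subsidy — status full-time ✓ (not excluded); service 1553 days ≥ 120 days ✓; grade P1 < P5 ✗ → not eligible.
Dental Plan — status full-time ✓; service 1553 days < 5 years (≈1825 days) ✗ → not eligible.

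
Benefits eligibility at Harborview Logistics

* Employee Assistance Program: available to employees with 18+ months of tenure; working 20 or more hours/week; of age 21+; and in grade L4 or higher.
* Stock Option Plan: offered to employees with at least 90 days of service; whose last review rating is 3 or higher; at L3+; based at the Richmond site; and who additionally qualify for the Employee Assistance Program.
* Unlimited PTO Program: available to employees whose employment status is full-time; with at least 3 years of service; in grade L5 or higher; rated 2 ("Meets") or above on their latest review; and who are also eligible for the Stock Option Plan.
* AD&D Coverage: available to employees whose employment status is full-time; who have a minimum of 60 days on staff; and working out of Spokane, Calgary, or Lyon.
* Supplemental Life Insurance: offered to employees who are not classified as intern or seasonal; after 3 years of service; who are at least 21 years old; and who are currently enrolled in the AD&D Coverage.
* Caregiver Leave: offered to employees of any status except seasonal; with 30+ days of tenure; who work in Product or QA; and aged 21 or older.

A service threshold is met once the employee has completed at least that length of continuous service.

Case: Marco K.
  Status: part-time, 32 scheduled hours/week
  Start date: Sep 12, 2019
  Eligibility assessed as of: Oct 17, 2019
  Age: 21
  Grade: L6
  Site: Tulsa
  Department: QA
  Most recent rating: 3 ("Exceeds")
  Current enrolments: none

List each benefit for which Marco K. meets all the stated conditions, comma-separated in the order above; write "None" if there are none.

Service from Sep 12, 2019 to Oct 17, 2019: 35 days.
Employee Assistance Program — service 35 days < 18 months (≈540 days) ✗ → not eligible.
Stock Option Plan — service 35 days < 90 days ✗ → not eligible.
Unlimited PTO Program — status part-time ✗ (requires full-time) → not eligible.
AD&D Coverage — status part-time ✗ (requires full-time) → not eligible.
Supplemental Life Insurance — status part-time ✓ (not excluded); service 35 days < 3 years (≈1095 days) ✗ → not eligible.
Caregiver Leave — status part-time ✓ (not excluded); service 35 days ≥ 30 days ✓; dept QA ✓; age 21 ≥ 21 ✓ → eligible.

Caregiver Leave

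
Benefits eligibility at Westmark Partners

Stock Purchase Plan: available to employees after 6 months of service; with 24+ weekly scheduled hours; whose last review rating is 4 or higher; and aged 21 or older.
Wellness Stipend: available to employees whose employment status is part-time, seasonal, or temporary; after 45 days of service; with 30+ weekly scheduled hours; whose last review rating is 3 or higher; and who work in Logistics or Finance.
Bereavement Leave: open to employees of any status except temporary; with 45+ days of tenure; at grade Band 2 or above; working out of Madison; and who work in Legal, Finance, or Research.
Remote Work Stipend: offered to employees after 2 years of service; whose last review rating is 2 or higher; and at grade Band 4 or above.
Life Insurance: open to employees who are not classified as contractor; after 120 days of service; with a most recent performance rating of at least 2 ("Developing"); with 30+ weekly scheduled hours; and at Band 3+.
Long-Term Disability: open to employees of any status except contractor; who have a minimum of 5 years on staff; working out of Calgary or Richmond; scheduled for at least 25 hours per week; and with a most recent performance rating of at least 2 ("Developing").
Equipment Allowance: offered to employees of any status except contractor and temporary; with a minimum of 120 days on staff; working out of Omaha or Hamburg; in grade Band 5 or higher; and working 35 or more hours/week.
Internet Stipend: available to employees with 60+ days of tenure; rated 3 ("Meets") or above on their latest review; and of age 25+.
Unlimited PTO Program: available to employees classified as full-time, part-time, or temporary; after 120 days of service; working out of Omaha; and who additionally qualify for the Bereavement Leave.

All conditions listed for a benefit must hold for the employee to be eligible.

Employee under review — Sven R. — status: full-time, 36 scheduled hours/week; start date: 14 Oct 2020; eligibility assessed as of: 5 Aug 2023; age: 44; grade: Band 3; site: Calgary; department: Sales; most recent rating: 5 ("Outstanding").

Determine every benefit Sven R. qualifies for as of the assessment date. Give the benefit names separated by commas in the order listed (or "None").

Service from 14 Oct 2020 to 5 Aug 2023: 1025 days.
Stock Purchase Plan — service 1025 days ≥ 6 months (≈180 days) ✓; 36 hrs/wk ≥ 24 ✓; rating 5 ≥ 4 ✓; age 44 ≥ 21 ✓ → eligible.
Wellness Stipend — status full-time ✗ (requires part-time, seasonal, or temporary) → not eligible.
Bereavement Leave — status full-time ✓ (not excluded); service 1025 days ≥ 45 days ✓; grade Band 3 ≥ Band 2 ✓; site Calgary ✗ (not Madison) → not eligible.
Remote Work Stipend — service 1025 days ≥ 2 years (≈730 days) ✓; rating 5 ≥ 2 ✓; grade Band 3 < Band 4 ✗ → not eligible.
Life Insurance — status full-time ✓ (not excluded); service 1025 days ≥ 120 days ✓; rating 5 ≥ 2 ✓; 36 hrs/wk ≥ 30 ✓; grade Band 3 ≥ Band 3 ✓ → eligible.
Long-Term Disability — status full-time ✓ (not excluded); service 1025 days < 5 years (≈1825 days) ✗ → not eligible.
Equipment Allowance — status full-time ✓ (not excluded); service 1025 days ≥ 120 days ✓; site Calgary ✗ (not Omaha or Hamburg) → not eligible.
Internet Stipend — service 1025 days ≥ 60 days ✓; rating 5 ≥ 3 ✓; age 44 ≥ 25 ✓ → eligible.
Unlimited PTO Program — status full-time ✓; service 1025 days ≥ 120 days ✓; site Calgary ✗ (not Omaha) → not eligible.

Stock Purchase Plan, Life Insurance, Internet Stipend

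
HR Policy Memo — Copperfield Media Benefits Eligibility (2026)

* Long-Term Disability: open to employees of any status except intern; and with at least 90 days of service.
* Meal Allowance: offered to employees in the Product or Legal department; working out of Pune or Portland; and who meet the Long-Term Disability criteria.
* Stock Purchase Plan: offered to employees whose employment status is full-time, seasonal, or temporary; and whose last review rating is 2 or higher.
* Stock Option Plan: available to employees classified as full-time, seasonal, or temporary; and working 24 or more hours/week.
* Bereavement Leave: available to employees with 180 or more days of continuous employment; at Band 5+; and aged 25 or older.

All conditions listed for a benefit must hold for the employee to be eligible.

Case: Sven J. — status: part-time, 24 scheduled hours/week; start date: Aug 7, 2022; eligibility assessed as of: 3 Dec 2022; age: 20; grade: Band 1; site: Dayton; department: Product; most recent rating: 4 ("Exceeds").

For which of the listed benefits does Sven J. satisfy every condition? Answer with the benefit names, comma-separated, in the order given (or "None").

Long-Term Disability

Service from Aug 7, 2022 to 3 Dec 2022: 118 days.
Long-Term Disability — status part-time ✓ (not excluded); service 118 days ≥ 90 days ✓ → eligible.
Meal Allowance — dept Product ✓; site Dayton ✗ (not Pune or Portland) → not eligible.
Stock Purchase Plan — status part-time ✗ (requires full-time, seasonal, or temporary) → not eligible.
Stock Option Plan — status part-time ✗ (requires full-time, seasonal, or temporary) → not eligible.
Bereavement Leave — service 118 days < 180 days ✗ → not eligible.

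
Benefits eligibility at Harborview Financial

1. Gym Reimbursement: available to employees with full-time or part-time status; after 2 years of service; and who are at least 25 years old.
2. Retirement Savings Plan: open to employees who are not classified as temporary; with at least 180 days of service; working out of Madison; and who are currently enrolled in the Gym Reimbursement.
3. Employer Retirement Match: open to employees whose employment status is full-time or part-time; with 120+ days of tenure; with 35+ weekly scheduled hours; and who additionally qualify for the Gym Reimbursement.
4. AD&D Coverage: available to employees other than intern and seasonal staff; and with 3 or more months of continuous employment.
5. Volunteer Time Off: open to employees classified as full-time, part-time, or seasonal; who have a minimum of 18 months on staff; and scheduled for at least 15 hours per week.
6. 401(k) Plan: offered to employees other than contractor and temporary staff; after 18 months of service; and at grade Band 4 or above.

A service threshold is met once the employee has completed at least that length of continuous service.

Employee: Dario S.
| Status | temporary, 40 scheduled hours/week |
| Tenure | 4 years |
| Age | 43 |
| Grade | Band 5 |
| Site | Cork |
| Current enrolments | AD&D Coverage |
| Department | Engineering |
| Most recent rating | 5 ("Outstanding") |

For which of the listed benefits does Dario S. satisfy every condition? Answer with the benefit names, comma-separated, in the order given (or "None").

AD&D Coverage

Gym Reimbursement — status temporary ✗ (requires full-time or part-time) → not eligible.
Retirement Savings Plan — status temporary ✗ (excluded) → not eligible.
Employer Retirement Match — status temporary ✗ (requires full-time or part-time) → not eligible.
AD&D Coverage — status temporary ✓ (not excluded); service 4 years ≥ 3 months (≈90 days) ✓ → eligible.
Volunteer Time Off — status temporary ✗ (requires full-time, part-time, or seasonal) → not eligible.
401(k) Plan — status temporary ✗ (excluded) → not eligible.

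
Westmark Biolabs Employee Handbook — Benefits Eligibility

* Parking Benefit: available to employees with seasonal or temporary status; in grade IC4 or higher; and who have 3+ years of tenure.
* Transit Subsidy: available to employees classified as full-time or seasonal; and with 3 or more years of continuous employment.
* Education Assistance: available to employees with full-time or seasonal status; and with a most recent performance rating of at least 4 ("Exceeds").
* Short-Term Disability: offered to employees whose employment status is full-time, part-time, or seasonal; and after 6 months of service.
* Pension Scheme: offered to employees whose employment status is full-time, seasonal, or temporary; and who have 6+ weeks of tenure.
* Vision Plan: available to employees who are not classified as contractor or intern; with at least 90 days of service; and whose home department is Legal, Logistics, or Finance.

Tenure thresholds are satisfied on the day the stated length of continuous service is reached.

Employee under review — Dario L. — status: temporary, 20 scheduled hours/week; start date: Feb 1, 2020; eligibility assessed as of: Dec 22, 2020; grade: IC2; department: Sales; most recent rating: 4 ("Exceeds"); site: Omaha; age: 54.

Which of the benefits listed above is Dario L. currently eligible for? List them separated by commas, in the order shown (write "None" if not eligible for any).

Pension Scheme

Service from Feb 1, 2020 to Dec 22, 2020: 325 days.
Parking Benefit — status temporary ✓; grade IC2 < IC4 ✗ → not eligible.
Transit Subsidy — status temporary ✗ (requires full-time or seasonal) → not eligible.
Education Assistance — status temporary ✗ (requires full-time or seasonal) → not eligible.
Short-Term Disability — status temporary ✗ (requires full-time, part-time, or seasonal) → not eligible.
Pension Scheme — status temporary ✓; service 325 days ≥ 6 weeks (≈42 days) ✓ → eligible.
Vision Plan — status temporary ✓ (not excluded); service 325 days ≥ 90 days ✓; dept Sales ✗ → not eligible.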